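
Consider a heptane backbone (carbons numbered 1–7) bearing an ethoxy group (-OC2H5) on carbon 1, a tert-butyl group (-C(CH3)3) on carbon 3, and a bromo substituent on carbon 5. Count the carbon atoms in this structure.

13

Atom tally by fragment:
  C2H5OCH2 → C:3 H:7 O:1
  CH2 → C:1 H:2
  CH(C(CH3)3) → C:5 H:10
  CH2 → C:1 H:2
  CH(Br) → C:1 H:1 Br:1
  CH2 → C:1 H:2
  CH3 → C:1 H:3
Element totals:
  C: 13
  H: 27
  Br: 1
  O: 1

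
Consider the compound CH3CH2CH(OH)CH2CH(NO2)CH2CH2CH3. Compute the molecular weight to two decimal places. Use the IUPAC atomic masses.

Element totals:
  C: 8
  H: 17
  N: 1
  O: 3
Molecular formula: C8H17NO3.
  M = 8(12.011) + 17(1.008) + 14.007 + 3(15.999)
    = 96.088 + 17.136 + 14.007 + 47.997 = 175.228

175.23 g/mol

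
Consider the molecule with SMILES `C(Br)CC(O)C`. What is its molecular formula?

C4H9BrO

Atom tally by fragment:
  BrCH2 → C:1 H:2 Br:1
  CH2 → C:1 H:2
  CH(OH) → C:1 H:2 O:1
  CH3 → C:1 H:3
Element totals:
  C: 4
  H: 9
  Br: 1
  O: 1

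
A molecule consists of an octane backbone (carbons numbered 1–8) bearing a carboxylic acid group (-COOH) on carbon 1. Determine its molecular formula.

C9H18O2

Atom tally by fragment:
  HOOCCH2 → C:2 H:3 O:2
  CH2 → C:1 H:2
  CH2 → C:1 H:2
  CH2 → C:1 H:2
  CH2 → C:1 H:2
  CH2 → C:1 H:2
  CH2 → C:1 H:2
  CH3 → C:1 H:3
Element totals:
  C: 9
  H: 18
  O: 2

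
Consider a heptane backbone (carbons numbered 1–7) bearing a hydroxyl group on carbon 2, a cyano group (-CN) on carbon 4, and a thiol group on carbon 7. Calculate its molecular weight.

Atom tally by fragment:
  CH3 → C:1 H:3
  CH(OH) → C:1 H:2 O:1
  CH2 → C:1 H:2
  CH(CN) → C:2 H:1 N:1
  CH2 → C:1 H:2
  CH2 → C:1 H:2
  CH2SH → C:1 H:3 S:1
Element totals:
  C: 8
  H: 15
  N: 1
  O: 1
  S: 1
Molecular formula: C8H15NOS.
  M = 8(12.011) + 15(1.008) + 14.007 + 15.999 + 32.06
    = 96.088 + 15.120 + 14.007 + 15.999 + 32.060 = 173.274

173.27 g/mol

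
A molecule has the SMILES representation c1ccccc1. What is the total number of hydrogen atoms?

Atom tally by fragment:
  benzene ring core → C:6 H:6
Element totals:
  C: 6
  H: 6

6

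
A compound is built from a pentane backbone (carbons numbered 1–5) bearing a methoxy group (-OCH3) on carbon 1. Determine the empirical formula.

Atom tally by fragment:
  CH3OCH2 → C:2 H:5 O:1
  CH2 → C:1 H:2
  CH2 → C:1 H:2
  CH2 → C:1 H:2
  CH3 → C:1 H:3
Element totals:
  C: 6
  H: 14
  O: 1
Molecular formula: C6H14O.
gcd of subscripts (6, 14, 1) = 1, so the empirical formula equals the molecular formula.

C6H14O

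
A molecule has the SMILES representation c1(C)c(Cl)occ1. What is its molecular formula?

C5H5ClO

Atom tally by fragment:
  furan ring core → C:4 H:4 O:1
  (− 2 ring H displaced by substituents)
  + CH3 → C:1 H:3
  + Cl → Cl:1
Element totals:
  C: 5
  H: 5
  Cl: 1
  O: 1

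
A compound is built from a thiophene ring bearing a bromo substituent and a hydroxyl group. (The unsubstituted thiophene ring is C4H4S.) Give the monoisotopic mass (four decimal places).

177.9088

Atom tally by fragment:
  thiophene ring core → C:4 H:4 S:1
  (− 2 ring H displaced by substituents)
  + Br → Br:1
  + OH → O:1 H:1
Element totals:
  C: 4
  H: 3
  Br: 1
  O: 1
  S: 1
Molecular formula: C4H3BrOS.
  M = 4(12.0) + 3(1.007825) + 78.918338 + 15.994915 + 31.972071
    = 48.000000 + 3.023475 + 78.918338 + 15.994915 + 31.972071 = 177.908799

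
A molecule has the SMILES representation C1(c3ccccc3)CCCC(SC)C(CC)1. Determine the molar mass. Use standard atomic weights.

Atom tally by fragment:
  cyclohexane ring core → C:6 H:12
  (− 3 ring H displaced by substituents)
  + C6H5 → C:6 H:5
  + SCH3 → C:1 H:3 S:1
  + C2H5 → C:2 H:5
Element totals:
  C: 15
  H: 22
  S: 1
Molecular formula: C15H22S.
  M = 15(12.011) + 22(1.008) + 32.06
    = 180.165 + 22.176 + 32.060 = 234.401

234.40 g/mol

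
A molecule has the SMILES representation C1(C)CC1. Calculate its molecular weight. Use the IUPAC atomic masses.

Atom tally by fragment:
  cyclopropane ring core → C:3 H:6
  (− 1 ring H displaced by substituents)
  + CH3 → C:1 H:3
Element totals:
  C: 4
  H: 8
Molecular formula: C4H8.
  M = 4(12.011) + 8(1.008)
    = 48.044 + 8.064 = 56.108

56.11 g/mol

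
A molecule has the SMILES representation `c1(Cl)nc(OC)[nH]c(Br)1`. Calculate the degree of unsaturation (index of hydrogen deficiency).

3

Atom tally by fragment:
  imidazole ring core → C:3 H:4 N:2
  (− 3 ring H displaced by substituents)
  + Cl → Cl:1
  + OCH3 → C:1 H:3 O:1
  + Br → Br:1
Element totals:
  C: 4
  H: 4
  Br: 1
  Cl: 1
  N: 2
  O: 1
Molecular formula: C4H4BrClN2O.
DoU = (2C + 2 + N − H − X) / 2 = (2·4 + 2 + 2 − 4 − 2) / 2 = 3.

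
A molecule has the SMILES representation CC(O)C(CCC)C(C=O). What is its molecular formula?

C8H16O2

Atom tally by fragment:
  CH3 → C:1 H:3
  CH(OH) → C:1 H:2 O:1
  CH(CH2CH2CH3) → C:4 H:8
  CH2CHO → C:2 H:3 O:1
Element totals:
  C: 8
  H: 16
  O: 2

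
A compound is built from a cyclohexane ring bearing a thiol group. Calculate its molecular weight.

Atom tally by fragment:
  cyclohexane ring core → C:6 H:12
  (− 1 ring H displaced by substituents)
  + SH → S:1 H:1
Element totals:
  C: 6
  H: 12
  S: 1
Molecular formula: C6H12S.
  M = 6(12.011) + 12(1.008) + 32.06
    = 72.066 + 12.096 + 32.060 = 116.222

116.22 g/mol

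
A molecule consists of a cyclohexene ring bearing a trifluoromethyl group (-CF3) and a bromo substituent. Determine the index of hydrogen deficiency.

2

Atom tally by fragment:
  cyclohexene ring core → C:6 H:10
  (− 2 ring H displaced by substituents)
  + CF3 → C:1 F:3
  + Br → Br:1
Element totals:
  C: 7
  H: 8
  Br: 1
  F: 3
Molecular formula: C7H8BrF3.
DoU = (2C + 2 + N − H − X) / 2 = (2·7 + 2 + 0 − 8 − 4) / 2 = 2.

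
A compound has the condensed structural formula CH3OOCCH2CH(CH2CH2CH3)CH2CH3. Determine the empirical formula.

Atom tally by fragment:
  CH3OOCCH2 → C:3 H:5 O:2
  CH(CH2CH2CH3) → C:4 H:8
  CH2 → C:1 H:2
  CH3 → C:1 H:3
Element totals:
  C: 9
  H: 18
  O: 2
Molecular formula: C9H18O2.
gcd of subscripts (9, 18, 2) = 1, so the empirical formula equals the molecular formula.

C9H18O2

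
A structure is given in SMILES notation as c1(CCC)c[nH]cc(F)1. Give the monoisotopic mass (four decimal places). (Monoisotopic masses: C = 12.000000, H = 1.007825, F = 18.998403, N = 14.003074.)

127.0797

Atom tally by fragment:
  pyrrole ring core → C:4 H:5 N:1
  (− 2 ring H displaced by substituents)
  + CH2CH2CH3 → C:3 H:7
  + F → F:1
Element totals:
  C: 7
  H: 10
  F: 1
  N: 1
Molecular formula: C7H10FN.
  M = 7(12.0) + 10(1.007825) + 18.998403 + 14.003074
    = 84.000000 + 10.078250 + 18.998403 + 14.003074 = 127.079727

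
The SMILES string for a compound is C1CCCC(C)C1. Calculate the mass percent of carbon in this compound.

85.63%

Atom tally by fragment:
  cyclohexane ring core → C:6 H:12
  (− 1 ring H displaced by substituents)
  + CH3 → C:1 H:3
Element totals:
  C: 7
  H: 14
Molecular formula: C7H14.
Molar mass = 98.189 g/mol.
Mass from C: 7 × 12.011 = 84.077 g/mol.
%C = 84.077 / 98.189 × 100 = 85.63%.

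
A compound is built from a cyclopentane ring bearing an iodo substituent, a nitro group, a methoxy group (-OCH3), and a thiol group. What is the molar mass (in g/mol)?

303.11 g/mol

Atom tally by fragment:
  cyclopentane ring core → C:5 H:10
  (− 4 ring H displaced by substituents)
  + I → I:1
  + NO2 → N:1 O:2
  + OCH3 → C:1 H:3 O:1
  + SH → S:1 H:1
Element totals:
  C: 6
  H: 10
  I: 1
  N: 1
  O: 3
  S: 1
Molecular formula: C6H10INO3S.
  M = 6(12.011) + 10(1.008) + 126.904 + 14.007 + 3(15.999) + 32.06
    = 72.066 + 10.080 + 126.904 + 14.007 + 47.997 + 32.060 = 303.114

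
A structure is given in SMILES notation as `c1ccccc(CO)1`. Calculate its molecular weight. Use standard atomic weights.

Atom tally by fragment:
  benzene ring core → C:6 H:6
  (− 1 ring H displaced by substituents)
  + CH2OH → C:1 H:3 O:1
Element totals:
  C: 7
  H: 8
  O: 1
Molecular formula: C7H8O.
  M = 7(12.011) + 8(1.008) + 15.999
    = 84.077 + 8.064 + 15.999 = 108.140

108.14 g/mol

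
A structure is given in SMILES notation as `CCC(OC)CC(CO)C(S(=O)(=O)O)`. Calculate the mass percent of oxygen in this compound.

35.35%

Atom tally by fragment:
  CH3 → C:1 H:3
  CH2 → C:1 H:2
  CH(OCH3) → C:2 H:4 O:1
  CH2 → C:1 H:2
  CH(CH2OH) → C:2 H:4 O:1
  CH2SO3H → C:1 H:3 S:1 O:3
Element totals:
  C: 8
  H: 18
  O: 5
  S: 1
Molecular formula: C8H18O5S.
Molar mass = 226.287 g/mol.
Mass from O: 5 × 15.999 = 79.995 g/mol.
%O = 79.995 / 226.287 × 100 = 35.35%.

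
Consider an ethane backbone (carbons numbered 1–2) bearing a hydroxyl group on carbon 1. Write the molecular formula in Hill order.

C2H6O

Atom tally by fragment:
  HOCH2 → C:1 H:3 O:1
  CH3 → C:1 H:3
Element totals:
  C: 2
  H: 6
  O: 1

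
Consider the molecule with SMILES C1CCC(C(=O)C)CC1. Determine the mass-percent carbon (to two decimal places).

Atom tally by fragment:
  cyclohexane ring core → C:6 H:12
  (− 1 ring H displaced by substituents)
  + COCH3 → C:2 H:3 O:1
Element totals:
  C: 8
  H: 14
  O: 1
Molecular formula: C8H14O.
Molar mass = 126.199 g/mol.
Mass from C: 8 × 12.011 = 96.088 g/mol.
%C = 96.088 / 126.199 × 100 = 76.14%.

76.14%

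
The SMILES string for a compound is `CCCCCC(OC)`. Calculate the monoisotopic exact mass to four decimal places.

Atom tally by fragment:
  CH3 → C:1 H:3
  CH2 → C:1 H:2
  CH2 → C:1 H:2
  CH2 → C:1 H:2
  CH2 → C:1 H:2
  CH2OCH3 → C:2 H:5 O:1
Element totals:
  C: 7
  H: 16
  O: 1
Molecular formula: C7H16O.
  M = 7(12.0) + 16(1.007825) + 15.994915
    = 84.000000 + 16.125200 + 15.994915 = 116.120115

116.1201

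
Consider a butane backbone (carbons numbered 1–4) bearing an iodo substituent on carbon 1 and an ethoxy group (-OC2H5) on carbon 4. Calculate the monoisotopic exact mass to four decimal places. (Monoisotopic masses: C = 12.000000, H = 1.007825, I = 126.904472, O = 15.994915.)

228.0011

Atom tally by fragment:
  ICH2 → C:1 H:2 I:1
  CH2 → C:1 H:2
  CH2 → C:1 H:2
  CH2OC2H5 → C:3 H:7 O:1
Element totals:
  C: 6
  H: 13
  I: 1
  O: 1
Molecular formula: C6H13IO.
  M = 6(12.0) + 13(1.007825) + 126.904472 + 15.994915
    = 72.000000 + 13.101725 + 126.904472 + 15.994915 = 228.001112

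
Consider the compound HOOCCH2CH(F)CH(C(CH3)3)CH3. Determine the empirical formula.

C9H17FO2

Atom tally by fragment:
  HOOCCH2 → C:2 H:3 O:2
  CH(F) → C:1 H:1 F:1
  CH(C(CH3)3) → C:5 H:10
  CH3 → C:1 H:3
Element totals:
  C: 9
  H: 17
  F: 1
  O: 2
Molecular formula: C9H17FO2.
gcd of subscripts (9, 1, 17, 2) = 1, so the empirical formula equals the molecular formula.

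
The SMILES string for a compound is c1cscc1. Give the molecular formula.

Atom tally by fragment:
  thiophene ring core → C:4 H:4 S:1
Element totals:
  C: 4
  H: 4
  S: 1

C4H4S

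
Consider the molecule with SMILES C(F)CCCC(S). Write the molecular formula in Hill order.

Atom tally by fragment:
  FCH2 → C:1 H:2 F:1
  CH2 → C:1 H:2
  CH2 → C:1 H:2
  CH2 → C:1 H:2
  CH2SH → C:1 H:3 S:1
Element totals:
  C: 5
  H: 11
  F: 1
  S: 1

C5H11FS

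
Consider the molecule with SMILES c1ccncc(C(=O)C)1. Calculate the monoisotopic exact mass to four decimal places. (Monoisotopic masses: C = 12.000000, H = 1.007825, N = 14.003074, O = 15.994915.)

121.0528

Atom tally by fragment:
  pyridine ring core → C:5 H:5 N:1
  (− 1 ring H displaced by substituents)
  + COCH3 → C:2 H:3 O:1
Element totals:
  C: 7
  H: 7
  N: 1
  O: 1
Molecular formula: C7H7NO.
  M = 7(12.0) + 7(1.007825) + 14.003074 + 15.994915
    = 84.000000 + 7.054775 + 14.003074 + 15.994915 = 121.052764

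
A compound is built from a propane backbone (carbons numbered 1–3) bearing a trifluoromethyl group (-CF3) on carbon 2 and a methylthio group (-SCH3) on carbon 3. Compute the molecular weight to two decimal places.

Atom tally by fragment:
  CH3 → C:1 H:3
  CH(CF3) → C:2 H:1 F:3
  CH2SCH3 → C:2 H:5 S:1
Element totals:
  C: 5
  H: 9
  F: 3
  S: 1
Molecular formula: C5H9F3S.
  M = 5(12.011) + 9(1.008) + 3(18.998) + 32.06
    = 60.055 + 9.072 + 56.994 + 32.060 = 158.181

158.18 g/mol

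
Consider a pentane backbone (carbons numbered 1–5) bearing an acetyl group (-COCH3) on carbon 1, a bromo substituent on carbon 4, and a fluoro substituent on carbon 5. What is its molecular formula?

Atom tally by fragment:
  CH3COCH2 → C:3 H:5 O:1
  CH2 → C:1 H:2
  CH2 → C:1 H:2
  CH(Br) → C:1 H:1 Br:1
  CH2F → C:1 H:2 F:1
Element totals:
  C: 7
  H: 12
  Br: 1
  F: 1
  O: 1

C7H12BrFO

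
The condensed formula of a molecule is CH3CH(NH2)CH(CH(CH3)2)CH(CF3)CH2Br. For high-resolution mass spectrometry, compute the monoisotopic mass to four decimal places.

Element totals:
  C: 9
  H: 17
  Br: 1
  F: 3
  N: 1
Molecular formula: C9H17BrF3N.
  M = 9(12.0) + 17(1.007825) + 78.918338 + 3(18.998403) + 14.003074
    = 108.000000 + 17.133025 + 78.918338 + 56.995209 + 14.003074 = 275.049646

275.0496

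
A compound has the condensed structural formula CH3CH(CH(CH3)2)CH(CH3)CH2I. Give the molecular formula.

Atom tally by fragment:
  CH3 → C:1 H:3
  CH(CH(CH3)2) → C:4 H:8
  CH(CH3) → C:2 H:4
  CH2I → C:1 H:2 I:1
Element totals:
  C: 8
  H: 17
  I: 1

C8H17I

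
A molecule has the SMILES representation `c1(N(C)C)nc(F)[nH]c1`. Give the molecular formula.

C5H8FN3

Atom tally by fragment:
  imidazole ring core → C:3 H:4 N:2
  (− 2 ring H displaced by substituents)
  + N(CH3)2 → N:1 C:2 H:6
  + F → F:1
Element totals:
  C: 5
  H: 8
  F: 1
  N: 3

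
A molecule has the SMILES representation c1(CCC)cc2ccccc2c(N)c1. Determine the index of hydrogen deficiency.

7

Atom tally by fragment:
  naphthalene ring system core → C:10 H:8
  (− 2 ring H displaced by substituents)
  + CH2CH2CH3 → C:3 H:7
  + NH2 → N:1 H:2
Element totals:
  C: 13
  H: 15
  N: 1
Molecular formula: C13H15N.
DoU = (2C + 2 + N − H − X) / 2 = (2·13 + 2 + 1 − 15 − 0) / 2 = 7.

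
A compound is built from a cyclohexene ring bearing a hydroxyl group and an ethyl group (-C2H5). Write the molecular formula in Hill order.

Atom tally by fragment:
  cyclohexene ring core → C:6 H:10
  (− 2 ring H displaced by substituents)
  + OH → O:1 H:1
  + C2H5 → C:2 H:5
Element totals:
  C: 8
  H: 14
  O: 1

C8H14O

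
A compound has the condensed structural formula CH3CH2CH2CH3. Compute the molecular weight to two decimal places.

58.12 g/mol

Atom tally by fragment:
  CH3 → C:1 H:3
  CH2 → C:1 H:2
  CH2 → C:1 H:2
  CH3 → C:1 H:3
Element totals:
  C: 4
  H: 10
Molecular formula: C4H10.
  M = 4(12.011) + 10(1.008)
    = 48.044 + 10.080 = 58.124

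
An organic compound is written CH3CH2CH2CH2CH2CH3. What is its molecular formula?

C6H14

Atom tally by fragment:
  CH3 → C:1 H:3
  CH2 → C:1 H:2
  CH2 → C:1 H:2
  CH2 → C:1 H:2
  CH2 → C:1 H:2
  CH3 → C:1 H:3
Element totals:
  C: 6
  H: 14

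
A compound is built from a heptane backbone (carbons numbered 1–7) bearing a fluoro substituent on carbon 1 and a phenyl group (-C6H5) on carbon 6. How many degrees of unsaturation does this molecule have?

4

Atom tally by fragment:
  FCH2 → C:1 H:2 F:1
  CH2 → C:1 H:2
  CH2 → C:1 H:2
  CH2 → C:1 H:2
  CH2 → C:1 H:2
  CH(C6H5) → C:7 H:6
  CH3 → C:1 H:3
Element totals:
  C: 13
  H: 19
  F: 1
Molecular formula: C13H19F.
DoU = (2C + 2 + N − H − X) / 2 = (2·13 + 2 + 0 − 19 − 1) / 2 = 4.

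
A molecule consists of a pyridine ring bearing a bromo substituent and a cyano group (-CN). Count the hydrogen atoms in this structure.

Atom tally by fragment:
  pyridine ring core → C:5 H:5 N:1
  (− 2 ring H displaced by substituents)
  + Br → Br:1
  + CN → C:1 N:1
Element totals:
  C: 6
  H: 3
  Br: 1
  N: 2

3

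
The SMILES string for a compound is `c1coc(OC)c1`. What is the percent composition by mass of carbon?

61.22%

Atom tally by fragment:
  furan ring core → C:4 H:4 O:1
  (− 1 ring H displaced by substituents)
  + OCH3 → C:1 H:3 O:1
Element totals:
  C: 5
  H: 6
  O: 2
Molecular formula: C5H6O2.
Molar mass = 98.101 g/mol.
Mass from C: 5 × 12.011 = 60.055 g/mol.
%C = 60.055 / 98.101 × 100 = 61.22%.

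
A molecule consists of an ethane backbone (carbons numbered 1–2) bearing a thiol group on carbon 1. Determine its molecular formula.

C2H6S

Atom tally by fragment:
  HSCH2 → C:1 H:3 S:1
  CH3 → C:1 H:3
Element totals:
  C: 2
  H: 6
  S: 1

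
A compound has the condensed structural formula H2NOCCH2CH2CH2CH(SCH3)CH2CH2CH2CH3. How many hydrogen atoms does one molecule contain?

Element totals:
  C: 10
  H: 21
  N: 1
  O: 1
  S: 1

21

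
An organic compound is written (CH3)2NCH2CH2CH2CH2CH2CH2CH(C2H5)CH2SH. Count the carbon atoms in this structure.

12

Element totals:
  C: 12
  H: 27
  N: 1
  S: 1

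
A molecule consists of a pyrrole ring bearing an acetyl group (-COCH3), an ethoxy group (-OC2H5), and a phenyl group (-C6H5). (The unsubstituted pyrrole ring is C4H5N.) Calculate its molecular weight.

Atom tally by fragment:
  pyrrole ring core → C:4 H:5 N:1
  (− 3 ring H displaced by substituents)
  + COCH3 → C:2 H:3 O:1
  + OC2H5 → C:2 H:5 O:1
  + C6H5 → C:6 H:5
Element totals:
  C: 14
  H: 15
  N: 1
  O: 2
Molecular formula: C14H15NO2.
  M = 14(12.011) + 15(1.008) + 14.007 + 2(15.999)
    = 168.154 + 15.120 + 14.007 + 31.998 = 229.279

229.28 g/mol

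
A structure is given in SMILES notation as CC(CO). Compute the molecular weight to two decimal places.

Atom tally by fragment:
  CH3 → C:1 H:3
  CH2CH2OH → C:2 H:5 O:1
Element totals:
  C: 3
  H: 8
  O: 1
Molecular formula: C3H8O.
  M = 3(12.011) + 8(1.008) + 15.999
    = 36.033 + 8.064 + 15.999 = 60.096

60.10 g/mol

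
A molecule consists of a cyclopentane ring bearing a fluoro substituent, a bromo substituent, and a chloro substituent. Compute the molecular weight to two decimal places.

201.46 g/mol

Atom tally by fragment:
  cyclopentane ring core → C:5 H:10
  (− 3 ring H displaced by substituents)
  + F → F:1
  + Br → Br:1
  + Cl → Cl:1
Element totals:
  C: 5
  H: 7
  Br: 1
  Cl: 1
  F: 1
Molecular formula: C5H7BrClF.
  M = 5(12.011) + 7(1.008) + 79.904 + 35.45 + 18.998
    = 60.055 + 7.056 + 79.904 + 35.450 + 18.998 = 201.463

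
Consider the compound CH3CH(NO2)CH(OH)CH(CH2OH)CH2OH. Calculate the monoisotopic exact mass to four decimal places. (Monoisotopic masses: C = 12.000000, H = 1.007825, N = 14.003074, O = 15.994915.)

Atom tally by fragment:
  CH3 → C:1 H:3
  CH(NO2) → C:1 H:1 N:1 O:2
  CH(OH) → C:1 H:2 O:1
  CH(CH2OH) → C:2 H:4 O:1
  CH2OH → C:1 H:3 O:1
Element totals:
  C: 6
  H: 13
  N: 1
  O: 5
Molecular formula: C6H13NO5.
  M = 6(12.0) + 13(1.007825) + 14.003074 + 5(15.994915)
    = 72.000000 + 13.101725 + 14.003074 + 79.974575 = 179.079374

179.0794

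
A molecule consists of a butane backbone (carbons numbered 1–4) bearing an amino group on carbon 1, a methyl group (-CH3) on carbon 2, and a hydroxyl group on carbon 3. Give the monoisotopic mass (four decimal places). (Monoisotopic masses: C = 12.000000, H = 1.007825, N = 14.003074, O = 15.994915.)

Atom tally by fragment:
  H2NCH2 → C:1 H:4 N:1
  CH(CH3) → C:2 H:4
  CH(OH) → C:1 H:2 O:1
  CH3 → C:1 H:3
Element totals:
  C: 5
  H: 13
  N: 1
  O: 1
Molecular formula: C5H13NO.
  M = 5(12.0) + 13(1.007825) + 14.003074 + 15.994915
    = 60.000000 + 13.101725 + 14.003074 + 15.994915 = 103.099714

103.0997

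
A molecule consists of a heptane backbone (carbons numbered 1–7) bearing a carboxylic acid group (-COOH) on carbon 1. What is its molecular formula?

Atom tally by fragment:
  HOOCCH2 → C:2 H:3 O:2
  CH2 → C:1 H:2
  CH2 → C:1 H:2
  CH2 → C:1 H:2
  CH2 → C:1 H:2
  CH2 → C:1 H:2
  CH3 → C:1 H:3
Element totals:
  C: 8
  H: 16
  O: 2

C8H16O2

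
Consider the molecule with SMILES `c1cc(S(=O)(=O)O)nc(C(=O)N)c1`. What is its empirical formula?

C6H6N2O4S

Atom tally by fragment:
  pyridine ring core → C:5 H:5 N:1
  (− 2 ring H displaced by substituents)
  + SO3H → S:1 O:3 H:1
  + CONH2 → C:1 H:2 O:1 N:1
Element totals:
  C: 6
  H: 6
  N: 2
  O: 4
  S: 1
Molecular formula: C6H6N2O4S.
gcd of subscripts (6, 6, 2, 4, 1) = 1, so the empirical formula equals the molecular formula.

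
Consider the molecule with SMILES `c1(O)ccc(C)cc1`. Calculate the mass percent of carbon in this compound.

77.75%

Atom tally by fragment:
  benzene ring core → C:6 H:6
  (− 2 ring H displaced by substituents)
  + OH → O:1 H:1
  + CH3 → C:1 H:3
Element totals:
  C: 7
  H: 8
  O: 1
Molecular formula: C7H8O.
Molar mass = 108.140 g/mol.
Mass from C: 7 × 12.011 = 84.077 g/mol.
%C = 84.077 / 108.140 × 100 = 77.75%.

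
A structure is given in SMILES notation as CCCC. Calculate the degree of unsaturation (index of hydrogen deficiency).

Atom tally by fragment:
  CH3 → C:1 H:3
  CH2 → C:1 H:2
  CH2 → C:1 H:2
  CH3 → C:1 H:3
Element totals:
  C: 4
  H: 10
Molecular formula: C4H10.
DoU = (2C + 2 + N − H − X) / 2 = (2·4 + 2 + 0 − 10 − 0) / 2 = 0.

0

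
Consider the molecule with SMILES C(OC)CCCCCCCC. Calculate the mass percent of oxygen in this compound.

10.11%

Atom tally by fragment:
  CH3OCH2 → C:2 H:5 O:1
  CH2 → C:1 H:2
  CH2 → C:1 H:2
  CH2 → C:1 H:2
  CH2 → C:1 H:2
  CH2 → C:1 H:2
  CH2 → C:1 H:2
  CH2 → C:1 H:2
  CH3 → C:1 H:3
Element totals:
  C: 10
  H: 22
  O: 1
Molecular formula: C10H22O.
Molar mass = 158.285 g/mol.
Mass from O: 1 × 15.999 = 15.999 g/mol.
%O = 15.999 / 158.285 × 100 = 10.11%.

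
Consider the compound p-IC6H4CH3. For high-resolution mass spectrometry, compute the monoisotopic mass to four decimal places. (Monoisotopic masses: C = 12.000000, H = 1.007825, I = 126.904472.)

217.9592

Element totals:
  C: 7
  H: 7
  I: 1
Molecular formula: C7H7I.
  M = 7(12.0) + 7(1.007825) + 126.904472
    = 84.000000 + 7.054775 + 126.904472 = 217.959247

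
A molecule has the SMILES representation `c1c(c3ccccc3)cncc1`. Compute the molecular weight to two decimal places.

155.20 g/mol

Atom tally by fragment:
  pyridine ring core → C:5 H:5 N:1
  (− 1 ring H displaced by substituents)
  + C6H5 → C:6 H:5
Element totals:
  C: 11
  H: 9
  N: 1
Molecular formula: C11H9N.
  M = 11(12.011) + 9(1.008) + 14.007
    = 132.121 + 9.072 + 14.007 = 155.200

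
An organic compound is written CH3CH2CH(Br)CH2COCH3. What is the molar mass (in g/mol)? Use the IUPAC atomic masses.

179.06 g/mol

Atom tally by fragment:
  CH3 → C:1 H:3
  CH2 → C:1 H:2
  CH(Br) → C:1 H:1 Br:1
  CH2COCH3 → C:3 H:5 O:1
Element totals:
  C: 6
  H: 11
  Br: 1
  O: 1
Molecular formula: C6H11BrO.
  M = 6(12.011) + 11(1.008) + 79.904 + 15.999
    = 72.066 + 11.088 + 79.904 + 15.999 = 179.057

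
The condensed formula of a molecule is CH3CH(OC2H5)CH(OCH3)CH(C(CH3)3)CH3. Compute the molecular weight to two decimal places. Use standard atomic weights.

202.34 g/mol

Atom tally by fragment:
  CH3 → C:1 H:3
  CH(OC2H5) → C:3 H:6 O:1
  CH(OCH3) → C:2 H:4 O:1
  CH(C(CH3)3) → C:5 H:10
  CH3 → C:1 H:3
Element totals:
  C: 12
  H: 26
  O: 2
Molecular formula: C12H26O2.
  M = 12(12.011) + 26(1.008) + 2(15.999)
    = 144.132 + 26.208 + 31.998 = 202.338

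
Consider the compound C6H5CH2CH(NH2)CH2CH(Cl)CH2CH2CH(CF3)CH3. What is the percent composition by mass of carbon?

58.54%

Atom tally by fragment:
  C6H5CH2 → C:7 H:7
  CH(NH2) → C:1 H:3 N:1
  CH2 → C:1 H:2
  CH(Cl) → C:1 H:1 Cl:1
  CH2 → C:1 H:2
  CH2 → C:1 H:2
  CH(CF3) → C:2 H:1 F:3
  CH3 → C:1 H:3
Element totals:
  C: 15
  H: 21
  Cl: 1
  F: 3
  N: 1
Molecular formula: C15H21ClF3N.
Molar mass = 307.784 g/mol.
Mass from C: 15 × 12.011 = 180.165 g/mol.
%C = 180.165 / 307.784 × 100 = 58.54%.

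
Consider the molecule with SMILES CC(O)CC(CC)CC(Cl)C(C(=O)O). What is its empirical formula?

C10H19ClO3

Atom tally by fragment:
  CH3 → C:1 H:3
  CH(OH) → C:1 H:2 O:1
  CH2 → C:1 H:2
  CH(C2H5) → C:3 H:6
  CH2 → C:1 H:2
  CH(Cl) → C:1 H:1 Cl:1
  CH2COOH → C:2 H:3 O:2
Element totals:
  C: 10
  H: 19
  Cl: 1
  O: 3
Molecular formula: C10H19ClO3.
gcd of subscripts (10, 1, 19, 3) = 1, so the empirical formula equals the molecular formula.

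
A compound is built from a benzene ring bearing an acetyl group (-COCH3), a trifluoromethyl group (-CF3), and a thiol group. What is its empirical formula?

Atom tally by fragment:
  benzene ring core → C:6 H:6
  (− 3 ring H displaced by substituents)
  + COCH3 → C:2 H:3 O:1
  + CF3 → C:1 F:3
  + SH → S:1 H:1
Element totals:
  C: 9
  H: 7
  F: 3
  O: 1
  S: 1
Molecular formula: C9H7F3OS.
gcd of subscripts (9, 3, 7, 1, 1) = 1, so the empirical formula equals the molecular formula.

C9H7F3OS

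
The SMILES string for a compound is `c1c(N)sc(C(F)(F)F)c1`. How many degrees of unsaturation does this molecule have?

Atom tally by fragment:
  thiophene ring core → C:4 H:4 S:1
  (− 2 ring H displaced by substituents)
  + NH2 → N:1 H:2
  + CF3 → C:1 F:3
Element totals:
  C: 5
  H: 4
  F: 3
  N: 1
  S: 1
Molecular formula: C5H4F3NS.
DoU = (2C + 2 + N − H − X) / 2 = (2·5 + 2 + 1 − 4 − 3) / 2 = 3.

3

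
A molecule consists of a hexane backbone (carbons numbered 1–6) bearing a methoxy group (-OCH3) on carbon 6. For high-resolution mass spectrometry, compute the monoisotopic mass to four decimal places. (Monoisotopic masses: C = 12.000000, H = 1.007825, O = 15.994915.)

Atom tally by fragment:
  CH3 → C:1 H:3
  CH2 → C:1 H:2
  CH2 → C:1 H:2
  CH2 → C:1 H:2
  CH2 → C:1 H:2
  CH2OCH3 → C:2 H:5 O:1
Element totals:
  C: 7
  H: 16
  O: 1
Molecular formula: C7H16O.
  M = 7(12.0) + 16(1.007825) + 15.994915
    = 84.000000 + 16.125200 + 15.994915 = 116.120115

116.1201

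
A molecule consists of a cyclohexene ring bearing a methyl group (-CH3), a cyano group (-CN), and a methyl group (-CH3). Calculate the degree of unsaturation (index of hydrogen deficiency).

4

Atom tally by fragment:
  cyclohexene ring core → C:6 H:10
  (− 3 ring H displaced by substituents)
  + CH3 → C:1 H:3
  + CN → C:1 N:1
  + CH3 → C:1 H:3
Element totals:
  C: 9
  H: 13
  N: 1
Molecular formula: C9H13N.
DoU = (2C + 2 + N − H − X) / 2 = (2·9 + 2 + 1 − 13 − 0) / 2 = 4.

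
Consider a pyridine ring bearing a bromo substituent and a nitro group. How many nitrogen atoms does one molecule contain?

2

Atom tally by fragment:
  pyridine ring core → C:5 H:5 N:1
  (− 2 ring H displaced by substituents)
  + Br → Br:1
  + NO2 → N:1 O:2
Element totals:
  C: 5
  H: 3
  Br: 1
  N: 2
  O: 2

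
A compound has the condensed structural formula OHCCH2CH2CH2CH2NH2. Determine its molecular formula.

Atom tally by fragment:
  OHCCH2 → C:2 H:3 O:1
  CH2 → C:1 H:2
  CH2 → C:1 H:2
  CH2NH2 → C:1 H:4 N:1
Element totals:
  C: 5
  H: 11
  N: 1
  O: 1

C5H11NO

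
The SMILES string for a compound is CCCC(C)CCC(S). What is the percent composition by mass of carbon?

65.68%

Atom tally by fragment:
  CH3 → C:1 H:3
  CH2 → C:1 H:2
  CH2 → C:1 H:2
  CH(CH3) → C:2 H:4
  CH2 → C:1 H:2
  CH2 → C:1 H:2
  CH2SH → C:1 H:3 S:1
Element totals:
  C: 8
  H: 18
  S: 1
Molecular formula: C8H18S.
Molar mass = 146.292 g/mol.
Mass from C: 8 × 12.011 = 96.088 g/mol.
%C = 96.088 / 146.292 × 100 = 65.68%.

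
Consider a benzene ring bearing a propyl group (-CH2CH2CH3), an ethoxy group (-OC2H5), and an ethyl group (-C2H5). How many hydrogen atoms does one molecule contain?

20

Atom tally by fragment:
  benzene ring core → C:6 H:6
  (− 3 ring H displaced by substituents)
  + CH2CH2CH3 → C:3 H:7
  + OC2H5 → C:2 H:5 O:1
  + C2H5 → C:2 H:5
Element totals:
  C: 13
  H: 20
  O: 1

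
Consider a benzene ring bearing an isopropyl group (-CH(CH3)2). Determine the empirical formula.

C3H4

Atom tally by fragment:
  benzene ring core → C:6 H:6
  (− 1 ring H displaced by substituents)
  + CH(CH3)2 → C:3 H:7
Element totals:
  C: 9
  H: 12
Molecular formula: C9H12.
gcd of subscripts = 3; dividing each by 3:
  C: 9/3 = 3
  H: 12/3 = 4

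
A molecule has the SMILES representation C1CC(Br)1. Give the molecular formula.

C3H5Br

Atom tally by fragment:
  cyclopropane ring core → C:3 H:6
  (− 1 ring H displaced by substituents)
  + Br → Br:1
Element totals:
  C: 3
  H: 5
  Br: 1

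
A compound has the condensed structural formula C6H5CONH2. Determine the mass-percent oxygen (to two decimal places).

Atom tally by fragment:
  benzene ring core → C:6 H:6
  (− 1 ring H displaced by substituents)
  + CONH2 → C:1 H:2 O:1 N:1
Element totals:
  C: 7
  H: 7
  N: 1
  O: 1
Molecular formula: C7H7NO.
Molar mass = 121.139 g/mol.
Mass from O: 1 × 15.999 = 15.999 g/mol.
%O = 15.999 / 121.139 × 100 = 13.21%.

13.21%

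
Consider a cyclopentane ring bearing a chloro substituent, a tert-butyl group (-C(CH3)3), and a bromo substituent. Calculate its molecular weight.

Atom tally by fragment:
  cyclopentane ring core → C:5 H:10
  (− 3 ring H displaced by substituents)
  + Cl → Cl:1
  + C(CH3)3 → C:4 H:9
  + Br → Br:1
Element totals:
  C: 9
  H: 16
  Br: 1
  Cl: 1
Molecular formula: C9H16BrCl.
  M = 9(12.011) + 16(1.008) + 79.904 + 35.45
    = 108.099 + 16.128 + 79.904 + 35.450 = 239.581

239.58 g/mol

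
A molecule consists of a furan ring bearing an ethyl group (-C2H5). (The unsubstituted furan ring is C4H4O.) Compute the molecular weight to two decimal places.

96.13 g/mol

Atom tally by fragment:
  furan ring core → C:4 H:4 O:1
  (− 1 ring H displaced by substituents)
  + C2H5 → C:2 H:5
Element totals:
  C: 6
  H: 8
  O: 1
Molecular formula: C6H8O.
  M = 6(12.011) + 8(1.008) + 15.999
    = 72.066 + 8.064 + 15.999 = 96.129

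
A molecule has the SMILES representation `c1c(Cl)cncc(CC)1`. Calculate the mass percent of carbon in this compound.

59.38%

Atom tally by fragment:
  pyridine ring core → C:5 H:5 N:1
  (− 2 ring H displaced by substituents)
  + Cl → Cl:1
  + C2H5 → C:2 H:5
Element totals:
  C: 7
  H: 8
  Cl: 1
  N: 1
Molecular formula: C7H8ClN.
Molar mass = 141.598 g/mol.
Mass from C: 7 × 12.011 = 84.077 g/mol.
%C = 84.077 / 141.598 × 100 = 59.38%.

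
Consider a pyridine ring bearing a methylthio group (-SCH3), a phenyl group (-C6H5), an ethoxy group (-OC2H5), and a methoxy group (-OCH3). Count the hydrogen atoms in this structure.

Atom tally by fragment:
  pyridine ring core → C:5 H:5 N:1
  (− 4 ring H displaced by substituents)
  + SCH3 → C:1 H:3 S:1
  + C6H5 → C:6 H:5
  + OC2H5 → C:2 H:5 O:1
  + OCH3 → C:1 H:3 O:1
Element totals:
  C: 15
  H: 17
  N: 1
  O: 2
  S: 1

17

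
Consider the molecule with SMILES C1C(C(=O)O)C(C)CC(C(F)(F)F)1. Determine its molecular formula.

Atom tally by fragment:
  cyclopentane ring core → C:5 H:10
  (− 3 ring H displaced by substituents)
  + COOH → C:1 H:1 O:2
  + CH3 → C:1 H:3
  + CF3 → C:1 F:3
Element totals:
  C: 8
  H: 11
  F: 3
  O: 2

C8H11F3O2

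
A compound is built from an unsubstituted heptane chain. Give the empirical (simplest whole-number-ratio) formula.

C7H16

Atom tally by fragment:
  CH3 → C:1 H:3
  CH2 → C:1 H:2
  CH2 → C:1 H:2
  CH2 → C:1 H:2
  CH2 → C:1 H:2
  CH2 → C:1 H:2
  CH3 → C:1 H:3
Element totals:
  C: 7
  H: 16
Molecular formula: C7H16.
gcd of subscripts (7, 16) = 1, so the empirical formula equals the molecular formula.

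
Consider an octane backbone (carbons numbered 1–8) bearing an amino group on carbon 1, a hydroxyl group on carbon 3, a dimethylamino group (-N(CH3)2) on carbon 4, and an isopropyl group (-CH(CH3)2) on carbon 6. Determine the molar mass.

Atom tally by fragment:
  H2NCH2 → C:1 H:4 N:1
  CH2 → C:1 H:2
  CH(OH) → C:1 H:2 O:1
  CH(N(CH3)2) → C:3 H:7 N:1
  CH2 → C:1 H:2
  CH(CH(CH3)2) → C:4 H:8
  CH2 → C:1 H:2
  CH3 → C:1 H:3
Element totals:
  C: 13
  H: 30
  N: 2
  O: 1
Molecular formula: C13H30N2O.
  M = 13(12.011) + 30(1.008) + 2(14.007) + 15.999
    = 156.143 + 30.240 + 28.014 + 15.999 = 230.396

230.40 g/mol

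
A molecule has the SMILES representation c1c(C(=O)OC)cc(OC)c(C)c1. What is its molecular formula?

Atom tally by fragment:
  benzene ring core → C:6 H:6
  (− 3 ring H displaced by substituents)
  + COOCH3 → C:2 H:3 O:2
  + OCH3 → C:1 H:3 O:1
  + CH3 → C:1 H:3
Element totals:
  C: 10
  H: 12
  O: 3

C10H12O3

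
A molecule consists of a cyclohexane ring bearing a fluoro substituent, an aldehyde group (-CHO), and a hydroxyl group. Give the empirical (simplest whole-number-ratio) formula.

Atom tally by fragment:
  cyclohexane ring core → C:6 H:12
  (− 3 ring H displaced by substituents)
  + F → F:1
  + CHO → C:1 H:1 O:1
  + OH → O:1 H:1
Element totals:
  C: 7
  H: 11
  F: 1
  O: 2
Molecular formula: C7H11FO2.
gcd of subscripts (7, 1, 11, 2) = 1, so the empirical formula equals the molecular formula.

C7H11FO2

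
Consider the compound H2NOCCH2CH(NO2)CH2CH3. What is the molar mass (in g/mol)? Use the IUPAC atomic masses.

146.15 g/mol

Atom tally by fragment:
  H2NOCCH2 → C:2 H:4 O:1 N:1
  CH(NO2) → C:1 H:1 N:1 O:2
  CH2 → C:1 H:2
  CH3 → C:1 H:3
Element totals:
  C: 5
  H: 10
  N: 2
  O: 3
Molecular formula: C5H10N2O3.
  M = 5(12.011) + 10(1.008) + 2(14.007) + 3(15.999)
    = 60.055 + 10.080 + 28.014 + 47.997 = 146.146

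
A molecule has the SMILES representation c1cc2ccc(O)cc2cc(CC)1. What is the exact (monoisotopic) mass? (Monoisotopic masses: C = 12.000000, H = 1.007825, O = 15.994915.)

172.0888

Atom tally by fragment:
  naphthalene ring system core → C:10 H:8
  (− 2 ring H displaced by substituents)
  + OH → O:1 H:1
  + C2H5 → C:2 H:5
Element totals:
  C: 12
  H: 12
  O: 1
Molecular formula: C12H12O.
  M = 12(12.0) + 12(1.007825) + 15.994915
    = 144.000000 + 12.093900 + 15.994915 = 172.088815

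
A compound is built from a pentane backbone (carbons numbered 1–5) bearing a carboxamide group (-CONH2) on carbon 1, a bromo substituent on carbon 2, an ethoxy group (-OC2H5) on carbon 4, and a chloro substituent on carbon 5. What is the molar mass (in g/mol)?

272.57 g/mol

Atom tally by fragment:
  H2NOCCH2 → C:2 H:4 O:1 N:1
  CH(Br) → C:1 H:1 Br:1
  CH2 → C:1 H:2
  CH(OC2H5) → C:3 H:6 O:1
  CH2Cl → C:1 H:2 Cl:1
Element totals:
  C: 8
  H: 15
  Br: 1
  Cl: 1
  N: 1
  O: 2
Molecular formula: C8H15BrClNO2.
  M = 8(12.011) + 15(1.008) + 79.904 + 35.45 + 14.007 + 2(15.999)
    = 96.088 + 15.120 + 79.904 + 35.450 + 14.007 + 31.998 = 272.567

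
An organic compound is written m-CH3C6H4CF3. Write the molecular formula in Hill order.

C8H7F3

Atom tally by fragment:
  benzene ring core → C:6 H:6
  (− 2 ring H displaced by substituents)
  + CH3 → C:1 H:3
  + CF3 → C:1 F:3
Element totals:
  C: 8
  H: 7
  F: 3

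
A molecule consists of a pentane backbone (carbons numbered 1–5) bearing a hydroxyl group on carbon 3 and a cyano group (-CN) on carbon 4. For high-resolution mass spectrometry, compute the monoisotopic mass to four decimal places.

113.0841

Atom tally by fragment:
  CH3 → C:1 H:3
  CH2 → C:1 H:2
  CH(OH) → C:1 H:2 O:1
  CH(CN) → C:2 H:1 N:1
  CH3 → C:1 H:3
Element totals:
  C: 6
  H: 11
  N: 1
  O: 1
Molecular formula: C6H11NO.
  M = 6(12.0) + 11(1.007825) + 14.003074 + 15.994915
    = 72.000000 + 11.086075 + 14.003074 + 15.994915 = 113.084064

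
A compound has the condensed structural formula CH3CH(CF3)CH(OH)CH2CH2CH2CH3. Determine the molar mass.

Atom tally by fragment:
  CH3 → C:1 H:3
  CH(CF3) → C:2 H:1 F:3
  CH(OH) → C:1 H:2 O:1
  CH2 → C:1 H:2
  CH2 → C:1 H:2
  CH2 → C:1 H:2
  CH3 → C:1 H:3
Element totals:
  C: 8
  H: 15
  F: 3
  O: 1
Molecular formula: C8H15F3O.
  M = 8(12.011) + 15(1.008) + 3(18.998) + 15.999
    = 96.088 + 15.120 + 56.994 + 15.999 = 184.201

184.20 g/mol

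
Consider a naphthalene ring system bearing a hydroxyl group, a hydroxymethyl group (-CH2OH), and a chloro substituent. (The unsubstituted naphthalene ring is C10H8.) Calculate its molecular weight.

208.64 g/mol

Atom tally by fragment:
  naphthalene ring system core → C:10 H:8
  (− 3 ring H displaced by substituents)
  + OH → O:1 H:1
  + CH2OH → C:1 H:3 O:1
  + Cl → Cl:1
Element totals:
  C: 11
  H: 9
  Cl: 1
  O: 2
Molecular formula: C11H9ClO2.
  M = 11(12.011) + 9(1.008) + 35.45 + 2(15.999)
    = 132.121 + 9.072 + 35.450 + 31.998 = 208.641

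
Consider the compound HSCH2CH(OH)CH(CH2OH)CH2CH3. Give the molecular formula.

C6H14O2S

Element totals:
  C: 6
  H: 14
  O: 2
  S: 1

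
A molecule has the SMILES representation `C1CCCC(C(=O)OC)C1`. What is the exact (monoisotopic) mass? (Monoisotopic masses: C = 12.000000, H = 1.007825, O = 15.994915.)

142.0994

Atom tally by fragment:
  cyclohexane ring core → C:6 H:12
  (− 1 ring H displaced by substituents)
  + COOCH3 → C:2 H:3 O:2
Element totals:
  C: 8
  H: 14
  O: 2
Molecular formula: C8H14O2.
  M = 8(12.0) + 14(1.007825) + 2(15.994915)
    = 96.000000 + 14.109550 + 31.989830 = 142.099380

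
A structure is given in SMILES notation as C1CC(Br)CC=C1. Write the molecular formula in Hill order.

C6H9Br

Atom tally by fragment:
  cyclohexene ring core → C:6 H:10
  (− 1 ring H displaced by substituents)
  + Br → Br:1
Element totals:
  C: 6
  H: 9
  Br: 1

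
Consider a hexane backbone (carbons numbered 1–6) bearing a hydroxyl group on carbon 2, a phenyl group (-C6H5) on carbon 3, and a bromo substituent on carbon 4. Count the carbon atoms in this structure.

12

Atom tally by fragment:
  CH3 → C:1 H:3
  CH(OH) → C:1 H:2 O:1
  CH(C6H5) → C:7 H:6
  CH(Br) → C:1 H:1 Br:1
  CH2 → C:1 H:2
  CH3 → C:1 H:3
Element totals:
  C: 12
  H: 17
  Br: 1
  O: 1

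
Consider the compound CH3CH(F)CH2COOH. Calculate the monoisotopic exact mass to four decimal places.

106.0430

Atom tally by fragment:
  CH3 → C:1 H:3
  CH(F) → C:1 H:1 F:1
  CH2COOH → C:2 H:3 O:2
Element totals:
  C: 4
  H: 7
  F: 1
  O: 2
Molecular formula: C4H7FO2.
  M = 4(12.0) + 7(1.007825) + 18.998403 + 2(15.994915)
    = 48.000000 + 7.054775 + 18.998403 + 31.989830 = 106.043008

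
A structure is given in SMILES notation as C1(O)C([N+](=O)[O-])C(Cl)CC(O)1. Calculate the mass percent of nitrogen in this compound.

7.71%

Atom tally by fragment:
  cyclopentane ring core → C:5 H:10
  (− 4 ring H displaced by substituents)
  + OH → O:1 H:1
  + NO2 → N:1 O:2
  + Cl → Cl:1
  + OH → O:1 H:1
Element totals:
  C: 5
  H: 8
  Cl: 1
  N: 1
  O: 4
Molecular formula: C5H8ClNO4.
Molar mass = 181.572 g/mol.
Mass from N: 1 × 14.007 = 14.007 g/mol.
%N = 14.007 / 181.572 × 100 = 7.71%.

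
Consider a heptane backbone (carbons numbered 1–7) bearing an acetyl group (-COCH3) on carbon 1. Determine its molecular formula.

Atom tally by fragment:
  CH3COCH2 → C:3 H:5 O:1
  CH2 → C:1 H:2
  CH2 → C:1 H:2
  CH2 → C:1 H:2
  CH2 → C:1 H:2
  CH2 → C:1 H:2
  CH3 → C:1 H:3
Element totals:
  C: 9
  H: 18
  O: 1

C9H18O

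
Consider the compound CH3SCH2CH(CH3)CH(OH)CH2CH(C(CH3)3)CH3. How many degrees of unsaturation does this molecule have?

0

Element totals:
  C: 12
  H: 26
  O: 1
  S: 1
Molecular formula: C12H26OS.
DoU = (2C + 2 + N − H − X) / 2 = (2·12 + 2 + 0 − 26 − 0) / 2 = 0.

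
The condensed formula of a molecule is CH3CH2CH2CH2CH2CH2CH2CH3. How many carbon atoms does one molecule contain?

Element totals:
  C: 8
  H: 18

8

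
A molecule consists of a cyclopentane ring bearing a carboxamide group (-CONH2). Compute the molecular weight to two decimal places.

113.16 g/mol

Atom tally by fragment:
  cyclopentane ring core → C:5 H:10
  (− 1 ring H displaced by substituents)
  + CONH2 → C:1 H:2 O:1 N:1
Element totals:
  C: 6
  H: 11
  N: 1
  O: 1
Molecular formula: C6H11NO.
  M = 6(12.011) + 11(1.008) + 14.007 + 15.999
    = 72.066 + 11.088 + 14.007 + 15.999 = 113.160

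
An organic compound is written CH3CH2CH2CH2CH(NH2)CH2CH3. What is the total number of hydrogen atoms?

Atom tally by fragment:
  CH3 → C:1 H:3
  CH2 → C:1 H:2
  CH2 → C:1 H:2
  CH2 → C:1 H:2
  CH(NH2) → C:1 H:3 N:1
  CH2 → C:1 H:2
  CH3 → C:1 H:3
Element totals:
  C: 7
  H: 17
  N: 1

17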